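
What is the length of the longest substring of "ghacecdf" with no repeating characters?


Input: "ghacecdf"
Sliding window (track last position of each char):
  Position 0 ('g'): window [0,0] length 1 -- new best
  Position 1 ('h'): window [0,1] length 2 -- new best
  Position 2 ('a'): window [0,2] length 3 -- new best
  Position 3 ('c'): window [0,3] length 4 -- new best
  Position 4 ('e'): window [0,4] length 5 -- new best
  Position 5 ('c'): repeat (last at 3), move window start to 4
  Position 5 ('c'): window [4,5] length 2
  Position 6 ('d'): window [4,6] length 3
  Position 7 ('f'): window [4,7] length 4
Longest substring with no repeats: "ghace" with length 5

5


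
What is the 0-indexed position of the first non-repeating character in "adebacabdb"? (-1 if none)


Input: adebacabdb
Character frequencies:
  'a': 3
  'b': 3
  'c': 1
  'd': 2
  'e': 1
Scanning left to right for freq == 1:
  Position 0 ('a'): freq=3, skip
  Position 1 ('d'): freq=2, skip
  Position 2 ('e'): unique! => answer = 2

2


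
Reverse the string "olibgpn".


Input: olibgpn
Reading characters right to left:
  Position 6: 'n'
  Position 5: 'p'
  Position 4: 'g'
  Position 3: 'b'
  Position 2: 'i'
  Position 1: 'l'
  Position 0: 'o'
Reversed: npgbilo

npgbilo


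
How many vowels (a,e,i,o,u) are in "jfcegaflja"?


Input: jfcegaflja
Checking each character:
  'j' at position 0: consonant
  'f' at position 1: consonant
  'c' at position 2: consonant
  'e' at position 3: vowel (running total: 1)
  'g' at position 4: consonant
  'a' at position 5: vowel (running total: 2)
  'f' at position 6: consonant
  'l' at position 7: consonant
  'j' at position 8: consonant
  'a' at position 9: vowel (running total: 3)
Total vowels: 3

3


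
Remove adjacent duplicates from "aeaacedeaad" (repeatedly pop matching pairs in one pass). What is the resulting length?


Input: aeaacedeaad
Stack-based adjacent duplicate removal:
  Read 'a': push. Stack: a
  Read 'e': push. Stack: ae
  Read 'a': push. Stack: aea
  Read 'a': matches stack top 'a' => pop. Stack: ae
  Read 'c': push. Stack: aec
  Read 'e': push. Stack: aece
  Read 'd': push. Stack: aeced
  Read 'e': push. Stack: aecede
  Read 'a': push. Stack: aecedea
  Read 'a': matches stack top 'a' => pop. Stack: aecede
  Read 'd': push. Stack: aeceded
Final stack: "aeceded" (length 7)

7


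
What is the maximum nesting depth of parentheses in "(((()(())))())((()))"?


Input: "(((()(())))())((()))"
Tracking depth:
  Position 0 '(': depth becomes 1
  Position 1 '(': depth becomes 2
  Position 2 '(': depth becomes 3
  Position 3 '(': depth becomes 4
  Position 4 ')': depth becomes 3
  Position 5 '(': depth becomes 4
  Position 6 '(': depth becomes 5
  Position 7 ')': depth becomes 4
  Position 8 ')': depth becomes 3
  Position 9 ')': depth becomes 2
  Position 10 ')': depth becomes 1
  Position 11 '(': depth becomes 2
  Position 12 ')': depth becomes 1
  Position 13 ')': depth becomes 0
  Position 14 '(': depth becomes 1
  Position 15 '(': depth becomes 2
  Position 16 '(': depth becomes 3
  Position 17 ')': depth becomes 2
  Position 18 ')': depth becomes 1
  Position 19 ')': depth becomes 0
Maximum depth reached: 5

5


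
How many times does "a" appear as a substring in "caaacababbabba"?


Searching for "a" in "caaacababbabba"
Scanning each position:
  Position 0: "c" => no
  Position 1: "a" => MATCH
  Position 2: "a" => MATCH
  Position 3: "a" => MATCH
  Position 4: "c" => no
  Position 5: "a" => MATCH
  Position 6: "b" => no
  Position 7: "a" => MATCH
  Position 8: "b" => no
  Position 9: "b" => no
  Position 10: "a" => MATCH
  Position 11: "b" => no
  Position 12: "b" => no
  Position 13: "a" => MATCH
Total occurrences: 7

7


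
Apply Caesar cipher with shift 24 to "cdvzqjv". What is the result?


Caesar cipher: shift "cdvzqjv" by 24
  'c' (pos 2) + 24 = pos 0 = 'a'
  'd' (pos 3) + 24 = pos 1 = 'b'
  'v' (pos 21) + 24 = pos 19 = 't'
  'z' (pos 25) + 24 = pos 23 = 'x'
  'q' (pos 16) + 24 = pos 14 = 'o'
  'j' (pos 9) + 24 = pos 7 = 'h'
  'v' (pos 21) + 24 = pos 19 = 't'
Result: abtxoht

abtxoht


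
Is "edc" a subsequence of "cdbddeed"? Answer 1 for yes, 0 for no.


Check if "edc" is a subsequence of "cdbddeed"
Greedy scan:
  Position 0 ('c'): no match needed
  Position 1 ('d'): no match needed
  Position 2 ('b'): no match needed
  Position 3 ('d'): no match needed
  Position 4 ('d'): no match needed
  Position 5 ('e'): matches sub[0] = 'e'
  Position 6 ('e'): no match needed
  Position 7 ('d'): matches sub[1] = 'd'
Only matched 2/3 characters => not a subsequence

0


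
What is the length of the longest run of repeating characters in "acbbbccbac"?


Input: "acbbbccbac"
Scanning for longest run:
  Position 1 ('c'): new char, reset run to 1
  Position 2 ('b'): new char, reset run to 1
  Position 3 ('b'): continues run of 'b', length=2
  Position 4 ('b'): continues run of 'b', length=3
  Position 5 ('c'): new char, reset run to 1
  Position 6 ('c'): continues run of 'c', length=2
  Position 7 ('b'): new char, reset run to 1
  Position 8 ('a'): new char, reset run to 1
  Position 9 ('c'): new char, reset run to 1
Longest run: 'b' with length 3

3


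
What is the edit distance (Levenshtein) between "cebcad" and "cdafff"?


Computing edit distance: "cebcad" -> "cdafff"
DP table:
           c    d    a    f    f    f
      0    1    2    3    4    5    6
  c   1    0    1    2    3    4    5
  e   2    1    1    2    3    4    5
  b   3    2    2    2    3    4    5
  c   4    3    3    3    3    4    5
  a   5    4    4    3    4    4    5
  d   6    5    4    4    4    5    5
Edit distance = dp[6][6] = 5

5


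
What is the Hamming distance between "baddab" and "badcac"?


Comparing "baddab" and "badcac" position by position:
  Position 0: 'b' vs 'b' => same
  Position 1: 'a' vs 'a' => same
  Position 2: 'd' vs 'd' => same
  Position 3: 'd' vs 'c' => differ
  Position 4: 'a' vs 'a' => same
  Position 5: 'b' vs 'c' => differ
Total differences (Hamming distance): 2

2


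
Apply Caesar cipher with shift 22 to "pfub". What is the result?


Caesar cipher: shift "pfub" by 22
  'p' (pos 15) + 22 = pos 11 = 'l'
  'f' (pos 5) + 22 = pos 1 = 'b'
  'u' (pos 20) + 22 = pos 16 = 'q'
  'b' (pos 1) + 22 = pos 23 = 'x'
Result: lbqx

lbqx


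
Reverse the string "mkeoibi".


Input: mkeoibi
Reading characters right to left:
  Position 6: 'i'
  Position 5: 'b'
  Position 4: 'i'
  Position 3: 'o'
  Position 2: 'e'
  Position 1: 'k'
  Position 0: 'm'
Reversed: ibioekm

ibioekm


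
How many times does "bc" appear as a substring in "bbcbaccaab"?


Searching for "bc" in "bbcbaccaab"
Scanning each position:
  Position 0: "bb" => no
  Position 1: "bc" => MATCH
  Position 2: "cb" => no
  Position 3: "ba" => no
  Position 4: "ac" => no
  Position 5: "cc" => no
  Position 6: "ca" => no
  Position 7: "aa" => no
  Position 8: "ab" => no
Total occurrences: 1

1


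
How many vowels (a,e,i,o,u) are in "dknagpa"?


Input: dknagpa
Checking each character:
  'd' at position 0: consonant
  'k' at position 1: consonant
  'n' at position 2: consonant
  'a' at position 3: vowel (running total: 1)
  'g' at position 4: consonant
  'p' at position 5: consonant
  'a' at position 6: vowel (running total: 2)
Total vowels: 2

2


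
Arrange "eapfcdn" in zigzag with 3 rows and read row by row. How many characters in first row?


Zigzag "eapfcdn" into 3 rows:
Placing characters:
  'e' => row 0
  'a' => row 1
  'p' => row 2
  'f' => row 1
  'c' => row 0
  'd' => row 1
  'n' => row 2
Rows:
  Row 0: "ec"
  Row 1: "afd"
  Row 2: "pn"
First row length: 2

2


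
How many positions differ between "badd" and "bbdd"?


Comparing "badd" and "bbdd" position by position:
  Position 0: 'b' vs 'b' => same
  Position 1: 'a' vs 'b' => DIFFER
  Position 2: 'd' vs 'd' => same
  Position 3: 'd' vs 'd' => same
Positions that differ: 1

1


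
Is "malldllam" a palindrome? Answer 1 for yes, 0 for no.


Input: malldllam
Reversed: malldllam
  Compare pos 0 ('m') with pos 8 ('m'): match
  Compare pos 1 ('a') with pos 7 ('a'): match
  Compare pos 2 ('l') with pos 6 ('l'): match
  Compare pos 3 ('l') with pos 5 ('l'): match
Result: palindrome

1


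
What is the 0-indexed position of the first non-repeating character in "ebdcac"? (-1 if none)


Input: ebdcac
Character frequencies:
  'a': 1
  'b': 1
  'c': 2
  'd': 1
  'e': 1
Scanning left to right for freq == 1:
  Position 0 ('e'): unique! => answer = 0

0


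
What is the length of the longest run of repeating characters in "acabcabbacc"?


Input: "acabcabbacc"
Scanning for longest run:
  Position 1 ('c'): new char, reset run to 1
  Position 2 ('a'): new char, reset run to 1
  Position 3 ('b'): new char, reset run to 1
  Position 4 ('c'): new char, reset run to 1
  Position 5 ('a'): new char, reset run to 1
  Position 6 ('b'): new char, reset run to 1
  Position 7 ('b'): continues run of 'b', length=2
  Position 8 ('a'): new char, reset run to 1
  Position 9 ('c'): new char, reset run to 1
  Position 10 ('c'): continues run of 'c', length=2
Longest run: 'b' with length 2

2


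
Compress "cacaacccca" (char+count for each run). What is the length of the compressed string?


Input: cacaacccca
Runs:
  'c' x 1 => "c1"
  'a' x 1 => "a1"
  'c' x 1 => "c1"
  'a' x 2 => "a2"
  'c' x 4 => "c4"
  'a' x 1 => "a1"
Compressed: "c1a1c1a2c4a1"
Compressed length: 12

12


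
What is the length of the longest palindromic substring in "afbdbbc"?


Input: "afbdbbc"
Checking substrings for palindromes:
  [2:5] "bdb" (len 3) => palindrome
  [4:6] "bb" (len 2) => palindrome
Longest palindromic substring: "bdb" with length 3

3


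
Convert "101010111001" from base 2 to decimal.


Input: "101010111001" in base 2
Positional expansion:
  Digit '1' (value 1) x 2^11 = 2048
  Digit '0' (value 0) x 2^10 = 0
  Digit '1' (value 1) x 2^9 = 512
  Digit '0' (value 0) x 2^8 = 0
  Digit '1' (value 1) x 2^7 = 128
  Digit '0' (value 0) x 2^6 = 0
  Digit '1' (value 1) x 2^5 = 32
  Digit '1' (value 1) x 2^4 = 16
  Digit '1' (value 1) x 2^3 = 8
  Digit '0' (value 0) x 2^2 = 0
  Digit '0' (value 0) x 2^1 = 0
  Digit '1' (value 1) x 2^0 = 1
Sum = 2745

2745


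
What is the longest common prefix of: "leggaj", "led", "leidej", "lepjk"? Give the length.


Words: leggaj, led, leidej, lepjk
  Position 0: all 'l' => match
  Position 1: all 'e' => match
  Position 2: ('g', 'd', 'i', 'p') => mismatch, stop
LCP = "le" (length 2)

2


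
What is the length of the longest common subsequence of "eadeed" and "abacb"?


LCS of "eadeed" and "abacb"
DP table:
           a    b    a    c    b
      0    0    0    0    0    0
  e   0    0    0    0    0    0
  a   0    1    1    1    1    1
  d   0    1    1    1    1    1
  e   0    1    1    1    1    1
  e   0    1    1    1    1    1
  d   0    1    1    1    1    1
LCS length = dp[6][5] = 1

1


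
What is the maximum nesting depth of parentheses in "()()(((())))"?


Input: "()()(((())))"
Tracking depth:
  Position 0 '(': depth becomes 1
  Position 1 ')': depth becomes 0
  Position 2 '(': depth becomes 1
  Position 3 ')': depth becomes 0
  Position 4 '(': depth becomes 1
  Position 5 '(': depth becomes 2
  Position 6 '(': depth becomes 3
  Position 7 '(': depth becomes 4
  Position 8 ')': depth becomes 3
  Position 9 ')': depth becomes 2
  Position 10 ')': depth becomes 1
  Position 11 ')': depth becomes 0
Maximum depth reached: 4

4


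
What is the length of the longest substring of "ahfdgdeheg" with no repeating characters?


Input: "ahfdgdeheg"
Sliding window (track last position of each char):
  Position 0 ('a'): window [0,0] length 1 -- new best
  Position 1 ('h'): window [0,1] length 2 -- new best
  Position 2 ('f'): window [0,2] length 3 -- new best
  Position 3 ('d'): window [0,3] length 4 -- new best
  Position 4 ('g'): window [0,4] length 5 -- new best
  Position 5 ('d'): repeat (last at 3), move window start to 4
  Position 5 ('d'): window [4,5] length 2
  Position 6 ('e'): window [4,6] length 3
  Position 7 ('h'): window [4,7] length 4
  Position 8 ('e'): repeat (last at 6), move window start to 7
  Position 8 ('e'): window [7,8] length 2
  Position 9 ('g'): window [7,9] length 3
Longest substring with no repeats: "ahfdg" with length 5

5


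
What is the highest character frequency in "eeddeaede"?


Input: eeddeaede
Character counts:
  'a': 1
  'd': 3
  'e': 5
Maximum frequency: 5

5


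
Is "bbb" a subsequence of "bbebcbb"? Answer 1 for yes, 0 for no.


Check if "bbb" is a subsequence of "bbebcbb"
Greedy scan:
  Position 0 ('b'): matches sub[0] = 'b'
  Position 1 ('b'): matches sub[1] = 'b'
  Position 2 ('e'): no match needed
  Position 3 ('b'): matches sub[2] = 'b'
  Position 4 ('c'): no match needed
  Position 5 ('b'): no match needed
  Position 6 ('b'): no match needed
All 3 characters matched => is a subsequence

1


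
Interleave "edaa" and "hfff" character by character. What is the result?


Interleaving "edaa" and "hfff":
  Position 0: 'e' from first, 'h' from second => "eh"
  Position 1: 'd' from first, 'f' from second => "df"
  Position 2: 'a' from first, 'f' from second => "af"
  Position 3: 'a' from first, 'f' from second => "af"
Result: ehdfafaf

ehdfafaf


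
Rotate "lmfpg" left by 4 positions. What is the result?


Input: "lmfpg", rotate left by 4
First 4 characters: "lmfp"
Remaining characters: "g"
Concatenate remaining + first: "g" + "lmfp" = "glmfp"

glmfp


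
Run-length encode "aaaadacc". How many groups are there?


Input: aaaadacc
Scanning for consecutive runs:
  Group 1: 'a' x 4 (positions 0-3)
  Group 2: 'd' x 1 (positions 4-4)
  Group 3: 'a' x 1 (positions 5-5)
  Group 4: 'c' x 2 (positions 6-7)
Total groups: 4

4


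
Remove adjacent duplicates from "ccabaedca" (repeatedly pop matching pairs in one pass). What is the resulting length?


Input: ccabaedca
Stack-based adjacent duplicate removal:
  Read 'c': push. Stack: c
  Read 'c': matches stack top 'c' => pop. Stack: (empty)
  Read 'a': push. Stack: a
  Read 'b': push. Stack: ab
  Read 'a': push. Stack: aba
  Read 'e': push. Stack: abae
  Read 'd': push. Stack: abaed
  Read 'c': push. Stack: abaedc
  Read 'a': push. Stack: abaedca
Final stack: "abaedca" (length 7)

7


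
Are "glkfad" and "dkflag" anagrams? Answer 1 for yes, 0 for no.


Strings: "glkfad", "dkflag"
Sorted first:  adfgkl
Sorted second: adfgkl
Sorted forms match => anagrams

1


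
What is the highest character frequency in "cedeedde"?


Input: cedeedde
Character counts:
  'c': 1
  'd': 3
  'e': 4
Maximum frequency: 4

4


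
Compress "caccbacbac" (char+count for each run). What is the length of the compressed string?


Input: caccbacbac
Runs:
  'c' x 1 => "c1"
  'a' x 1 => "a1"
  'c' x 2 => "c2"
  'b' x 1 => "b1"
  'a' x 1 => "a1"
  'c' x 1 => "c1"
  'b' x 1 => "b1"
  'a' x 1 => "a1"
  'c' x 1 => "c1"
Compressed: "c1a1c2b1a1c1b1a1c1"
Compressed length: 18

18


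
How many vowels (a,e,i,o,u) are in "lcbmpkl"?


Input: lcbmpkl
Checking each character:
  'l' at position 0: consonant
  'c' at position 1: consonant
  'b' at position 2: consonant
  'm' at position 3: consonant
  'p' at position 4: consonant
  'k' at position 5: consonant
  'l' at position 6: consonant
Total vowels: 0

0


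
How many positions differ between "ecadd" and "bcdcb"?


Comparing "ecadd" and "bcdcb" position by position:
  Position 0: 'e' vs 'b' => DIFFER
  Position 1: 'c' vs 'c' => same
  Position 2: 'a' vs 'd' => DIFFER
  Position 3: 'd' vs 'c' => DIFFER
  Position 4: 'd' vs 'b' => DIFFER
Positions that differ: 4

4


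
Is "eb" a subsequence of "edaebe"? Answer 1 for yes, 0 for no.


Check if "eb" is a subsequence of "edaebe"
Greedy scan:
  Position 0 ('e'): matches sub[0] = 'e'
  Position 1 ('d'): no match needed
  Position 2 ('a'): no match needed
  Position 3 ('e'): no match needed
  Position 4 ('b'): matches sub[1] = 'b'
  Position 5 ('e'): no match needed
All 2 characters matched => is a subsequence

1


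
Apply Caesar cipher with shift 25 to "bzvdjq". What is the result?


Caesar cipher: shift "bzvdjq" by 25
  'b' (pos 1) + 25 = pos 0 = 'a'
  'z' (pos 25) + 25 = pos 24 = 'y'
  'v' (pos 21) + 25 = pos 20 = 'u'
  'd' (pos 3) + 25 = pos 2 = 'c'
  'j' (pos 9) + 25 = pos 8 = 'i'
  'q' (pos 16) + 25 = pos 15 = 'p'
Result: ayucip

ayucip


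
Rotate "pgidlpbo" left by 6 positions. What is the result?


Input: "pgidlpbo", rotate left by 6
First 6 characters: "pgidlp"
Remaining characters: "bo"
Concatenate remaining + first: "bo" + "pgidlp" = "bopgidlp"

bopgidlp


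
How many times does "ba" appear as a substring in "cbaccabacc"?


Searching for "ba" in "cbaccabacc"
Scanning each position:
  Position 0: "cb" => no
  Position 1: "ba" => MATCH
  Position 2: "ac" => no
  Position 3: "cc" => no
  Position 4: "ca" => no
  Position 5: "ab" => no
  Position 6: "ba" => MATCH
  Position 7: "ac" => no
  Position 8: "cc" => no
Total occurrences: 2

2


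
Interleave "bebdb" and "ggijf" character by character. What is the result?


Interleaving "bebdb" and "ggijf":
  Position 0: 'b' from first, 'g' from second => "bg"
  Position 1: 'e' from first, 'g' from second => "eg"
  Position 2: 'b' from first, 'i' from second => "bi"
  Position 3: 'd' from first, 'j' from second => "dj"
  Position 4: 'b' from first, 'f' from second => "bf"
Result: bgegbidjbf

bgegbidjbf


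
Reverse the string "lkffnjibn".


Input: lkffnjibn
Reading characters right to left:
  Position 8: 'n'
  Position 7: 'b'
  Position 6: 'i'
  Position 5: 'j'
  Position 4: 'n'
  Position 3: 'f'
  Position 2: 'f'
  Position 1: 'k'
  Position 0: 'l'
Reversed: nbijnffkl

nbijnffkl


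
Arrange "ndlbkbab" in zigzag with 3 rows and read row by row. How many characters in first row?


Zigzag "ndlbkbab" into 3 rows:
Placing characters:
  'n' => row 0
  'd' => row 1
  'l' => row 2
  'b' => row 1
  'k' => row 0
  'b' => row 1
  'a' => row 2
  'b' => row 1
Rows:
  Row 0: "nk"
  Row 1: "dbbb"
  Row 2: "la"
First row length: 2

2


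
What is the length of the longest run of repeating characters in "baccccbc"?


Input: "baccccbc"
Scanning for longest run:
  Position 1 ('a'): new char, reset run to 1
  Position 2 ('c'): new char, reset run to 1
  Position 3 ('c'): continues run of 'c', length=2
  Position 4 ('c'): continues run of 'c', length=3
  Position 5 ('c'): continues run of 'c', length=4
  Position 6 ('b'): new char, reset run to 1
  Position 7 ('c'): new char, reset run to 1
Longest run: 'c' with length 4

4


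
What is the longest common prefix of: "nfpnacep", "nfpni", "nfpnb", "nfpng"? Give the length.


Words: nfpnacep, nfpni, nfpnb, nfpng
  Position 0: all 'n' => match
  Position 1: all 'f' => match
  Position 2: all 'p' => match
  Position 3: all 'n' => match
  Position 4: ('a', 'i', 'b', 'g') => mismatch, stop
LCP = "nfpn" (length 4)

4


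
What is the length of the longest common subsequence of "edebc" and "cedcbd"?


LCS of "edebc" and "cedcbd"
DP table:
           c    e    d    c    b    d
      0    0    0    0    0    0    0
  e   0    0    1    1    1    1    1
  d   0    0    1    2    2    2    2
  e   0    0    1    2    2    2    2
  b   0    0    1    2    2    3    3
  c   0    1    1    2    3    3    3
LCS length = dp[5][6] = 3

3


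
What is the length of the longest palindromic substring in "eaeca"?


Input: "eaeca"
Checking substrings for palindromes:
  [0:3] "eae" (len 3) => palindrome
Longest palindromic substring: "eae" with length 3

3


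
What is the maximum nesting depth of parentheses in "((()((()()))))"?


Input: "((()((()()))))"
Tracking depth:
  Position 0 '(': depth becomes 1
  Position 1 '(': depth becomes 2
  Position 2 '(': depth becomes 3
  Position 3 ')': depth becomes 2
  Position 4 '(': depth becomes 3
  Position 5 '(': depth becomes 4
  Position 6 '(': depth becomes 5
  Position 7 ')': depth becomes 4
  Position 8 '(': depth becomes 5
  Position 9 ')': depth becomes 4
  Position 10 ')': depth becomes 3
  Position 11 ')': depth becomes 2
  Position 12 ')': depth becomes 1
  Position 13 ')': depth becomes 0
Maximum depth reached: 5

5


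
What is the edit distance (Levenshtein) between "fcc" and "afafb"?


Computing edit distance: "fcc" -> "afafb"
DP table:
           a    f    a    f    b
      0    1    2    3    4    5
  f   1    1    1    2    3    4
  c   2    2    2    2    3    4
  c   3    3    3    3    3    4
Edit distance = dp[3][5] = 4

4


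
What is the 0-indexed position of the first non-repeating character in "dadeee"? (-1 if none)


Input: dadeee
Character frequencies:
  'a': 1
  'd': 2
  'e': 3
Scanning left to right for freq == 1:
  Position 0 ('d'): freq=2, skip
  Position 1 ('a'): unique! => answer = 1

1


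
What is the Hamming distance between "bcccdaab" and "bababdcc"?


Comparing "bcccdaab" and "bababdcc" position by position:
  Position 0: 'b' vs 'b' => same
  Position 1: 'c' vs 'a' => differ
  Position 2: 'c' vs 'b' => differ
  Position 3: 'c' vs 'a' => differ
  Position 4: 'd' vs 'b' => differ
  Position 5: 'a' vs 'd' => differ
  Position 6: 'a' vs 'c' => differ
  Position 7: 'b' vs 'c' => differ
Total differences (Hamming distance): 7

7


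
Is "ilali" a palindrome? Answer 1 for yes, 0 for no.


Input: ilali
Reversed: ilali
  Compare pos 0 ('i') with pos 4 ('i'): match
  Compare pos 1 ('l') with pos 3 ('l'): match
Result: palindrome

1


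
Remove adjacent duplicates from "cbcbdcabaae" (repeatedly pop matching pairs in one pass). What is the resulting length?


Input: cbcbdcabaae
Stack-based adjacent duplicate removal:
  Read 'c': push. Stack: c
  Read 'b': push. Stack: cb
  Read 'c': push. Stack: cbc
  Read 'b': push. Stack: cbcb
  Read 'd': push. Stack: cbcbd
  Read 'c': push. Stack: cbcbdc
  Read 'a': push. Stack: cbcbdca
  Read 'b': push. Stack: cbcbdcab
  Read 'a': push. Stack: cbcbdcaba
  Read 'a': matches stack top 'a' => pop. Stack: cbcbdcab
  Read 'e': push. Stack: cbcbdcabe
Final stack: "cbcbdcabe" (length 9)

9


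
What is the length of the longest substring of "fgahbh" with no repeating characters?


Input: "fgahbh"
Sliding window (track last position of each char):
  Position 0 ('f'): window [0,0] length 1 -- new best
  Position 1 ('g'): window [0,1] length 2 -- new best
  Position 2 ('a'): window [0,2] length 3 -- new best
  Position 3 ('h'): window [0,3] length 4 -- new best
  Position 4 ('b'): window [0,4] length 5 -- new best
  Position 5 ('h'): repeat (last at 3), move window start to 4
  Position 5 ('h'): window [4,5] length 2
Longest substring with no repeats: "fgahb" with length 5

5


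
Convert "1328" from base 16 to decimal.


Input: "1328" in base 16
Positional expansion:
  Digit '1' (value 1) x 16^3 = 4096
  Digit '3' (value 3) x 16^2 = 768
  Digit '2' (value 2) x 16^1 = 32
  Digit '8' (value 8) x 16^0 = 8
Sum = 4904

4904


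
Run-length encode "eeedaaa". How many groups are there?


Input: eeedaaa
Scanning for consecutive runs:
  Group 1: 'e' x 3 (positions 0-2)
  Group 2: 'd' x 1 (positions 3-3)
  Group 3: 'a' x 3 (positions 4-6)
Total groups: 3

3


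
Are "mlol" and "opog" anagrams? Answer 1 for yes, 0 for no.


Strings: "mlol", "opog"
Sorted first:  llmo
Sorted second: goop
Differ at position 0: 'l' vs 'g' => not anagrams

0


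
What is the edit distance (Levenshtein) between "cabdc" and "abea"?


Computing edit distance: "cabdc" -> "abea"
DP table:
           a    b    e    a
      0    1    2    3    4
  c   1    1    2    3    4
  a   2    1    2    3    3
  b   3    2    1    2    3
  d   4    3    2    2    3
  c   5    4    3    3    3
Edit distance = dp[5][4] = 3

3


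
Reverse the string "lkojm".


Input: lkojm
Reading characters right to left:
  Position 4: 'm'
  Position 3: 'j'
  Position 2: 'o'
  Position 1: 'k'
  Position 0: 'l'
Reversed: mjokl

mjokl


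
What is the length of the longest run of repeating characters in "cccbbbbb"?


Input: "cccbbbbb"
Scanning for longest run:
  Position 1 ('c'): continues run of 'c', length=2
  Position 2 ('c'): continues run of 'c', length=3
  Position 3 ('b'): new char, reset run to 1
  Position 4 ('b'): continues run of 'b', length=2
  Position 5 ('b'): continues run of 'b', length=3
  Position 6 ('b'): continues run of 'b', length=4
  Position 7 ('b'): continues run of 'b', length=5
Longest run: 'b' with length 5

5


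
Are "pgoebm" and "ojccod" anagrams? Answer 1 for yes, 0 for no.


Strings: "pgoebm", "ojccod"
Sorted first:  begmop
Sorted second: ccdjoo
Differ at position 0: 'b' vs 'c' => not anagrams

0


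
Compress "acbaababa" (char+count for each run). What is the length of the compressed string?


Input: acbaababa
Runs:
  'a' x 1 => "a1"
  'c' x 1 => "c1"
  'b' x 1 => "b1"
  'a' x 2 => "a2"
  'b' x 1 => "b1"
  'a' x 1 => "a1"
  'b' x 1 => "b1"
  'a' x 1 => "a1"
Compressed: "a1c1b1a2b1a1b1a1"
Compressed length: 16

16


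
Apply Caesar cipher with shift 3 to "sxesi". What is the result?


Caesar cipher: shift "sxesi" by 3
  's' (pos 18) + 3 = pos 21 = 'v'
  'x' (pos 23) + 3 = pos 0 = 'a'
  'e' (pos 4) + 3 = pos 7 = 'h'
  's' (pos 18) + 3 = pos 21 = 'v'
  'i' (pos 8) + 3 = pos 11 = 'l'
Result: vahvl

vahvl


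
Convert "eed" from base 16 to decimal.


Input: "eed" in base 16
Positional expansion:
  Digit 'e' (value 14) x 16^2 = 3584
  Digit 'e' (value 14) x 16^1 = 224
  Digit 'd' (value 13) x 16^0 = 13
Sum = 3821

3821


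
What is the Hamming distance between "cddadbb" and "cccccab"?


Comparing "cddadbb" and "cccccab" position by position:
  Position 0: 'c' vs 'c' => same
  Position 1: 'd' vs 'c' => differ
  Position 2: 'd' vs 'c' => differ
  Position 3: 'a' vs 'c' => differ
  Position 4: 'd' vs 'c' => differ
  Position 5: 'b' vs 'a' => differ
  Position 6: 'b' vs 'b' => same
Total differences (Hamming distance): 5

5


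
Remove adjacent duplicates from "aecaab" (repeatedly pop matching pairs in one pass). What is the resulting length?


Input: aecaab
Stack-based adjacent duplicate removal:
  Read 'a': push. Stack: a
  Read 'e': push. Stack: ae
  Read 'c': push. Stack: aec
  Read 'a': push. Stack: aeca
  Read 'a': matches stack top 'a' => pop. Stack: aec
  Read 'b': push. Stack: aecb
Final stack: "aecb" (length 4)

4


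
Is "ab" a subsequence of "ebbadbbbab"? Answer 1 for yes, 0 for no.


Check if "ab" is a subsequence of "ebbadbbbab"
Greedy scan:
  Position 0 ('e'): no match needed
  Position 1 ('b'): no match needed
  Position 2 ('b'): no match needed
  Position 3 ('a'): matches sub[0] = 'a'
  Position 4 ('d'): no match needed
  Position 5 ('b'): matches sub[1] = 'b'
  Position 6 ('b'): no match needed
  Position 7 ('b'): no match needed
  Position 8 ('a'): no match needed
  Position 9 ('b'): no match needed
All 2 characters matched => is a subsequence

1


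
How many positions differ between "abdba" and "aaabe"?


Comparing "abdba" and "aaabe" position by position:
  Position 0: 'a' vs 'a' => same
  Position 1: 'b' vs 'a' => DIFFER
  Position 2: 'd' vs 'a' => DIFFER
  Position 3: 'b' vs 'b' => same
  Position 4: 'a' vs 'e' => DIFFER
Positions that differ: 3

3


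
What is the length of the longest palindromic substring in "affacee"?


Input: "affacee"
Checking substrings for palindromes:
  [0:4] "affa" (len 4) => palindrome
  [1:3] "ff" (len 2) => palindrome
  [5:7] "ee" (len 2) => palindrome
Longest palindromic substring: "affa" with length 4

4


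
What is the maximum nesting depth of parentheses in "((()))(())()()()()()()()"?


Input: "((()))(())()()()()()()()"
Tracking depth:
  Position 0 '(': depth becomes 1
  Position 1 '(': depth becomes 2
  Position 2 '(': depth becomes 3
  Position 3 ')': depth becomes 2
  Position 4 ')': depth becomes 1
  Position 5 ')': depth becomes 0
  Position 6 '(': depth becomes 1
  Position 7 '(': depth becomes 2
  Position 8 ')': depth becomes 1
  Position 9 ')': depth becomes 0
  Position 10 '(': depth becomes 1
  Position 11 ')': depth becomes 0
  Position 12 '(': depth becomes 1
  Position 13 ')': depth becomes 0
  Position 14 '(': depth becomes 1
  Position 15 ')': depth becomes 0
  Position 16 '(': depth becomes 1
  Position 17 ')': depth becomes 0
  Position 18 '(': depth becomes 1
  Position 19 ')': depth becomes 0
  Position 20 '(': depth becomes 1
  Position 21 ')': depth becomes 0
  Position 22 '(': depth becomes 1
  Position 23 ')': depth becomes 0
Maximum depth reached: 3

3


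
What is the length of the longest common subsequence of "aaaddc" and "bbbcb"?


LCS of "aaaddc" and "bbbcb"
DP table:
           b    b    b    c    b
      0    0    0    0    0    0
  a   0    0    0    0    0    0
  a   0    0    0    0    0    0
  a   0    0    0    0    0    0
  d   0    0    0    0    0    0
  d   0    0    0    0    0    0
  c   0    0    0    0    1    1
LCS length = dp[6][5] = 1

1


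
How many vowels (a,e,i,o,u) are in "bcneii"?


Input: bcneii
Checking each character:
  'b' at position 0: consonant
  'c' at position 1: consonant
  'n' at position 2: consonant
  'e' at position 3: vowel (running total: 1)
  'i' at position 4: vowel (running total: 2)
  'i' at position 5: vowel (running total: 3)
Total vowels: 3

3


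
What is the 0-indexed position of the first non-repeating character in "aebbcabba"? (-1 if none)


Input: aebbcabba
Character frequencies:
  'a': 3
  'b': 4
  'c': 1
  'e': 1
Scanning left to right for freq == 1:
  Position 0 ('a'): freq=3, skip
  Position 1 ('e'): unique! => answer = 1

1


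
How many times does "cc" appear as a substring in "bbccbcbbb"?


Searching for "cc" in "bbccbcbbb"
Scanning each position:
  Position 0: "bb" => no
  Position 1: "bc" => no
  Position 2: "cc" => MATCH
  Position 3: "cb" => no
  Position 4: "bc" => no
  Position 5: "cb" => no
  Position 6: "bb" => no
  Position 7: "bb" => no
Total occurrences: 1

1


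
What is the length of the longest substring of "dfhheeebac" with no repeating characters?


Input: "dfhheeebac"
Sliding window (track last position of each char):
  Position 0 ('d'): window [0,0] length 1 -- new best
  Position 1 ('f'): window [0,1] length 2 -- new best
  Position 2 ('h'): window [0,2] length 3 -- new best
  Position 3 ('h'): repeat (last at 2), move window start to 3
  Position 3 ('h'): window [3,3] length 1
  Position 4 ('e'): window [3,4] length 2
  Position 5 ('e'): repeat (last at 4), move window start to 5
  Position 5 ('e'): window [5,5] length 1
  Position 6 ('e'): repeat (last at 5), move window start to 6
  Position 6 ('e'): window [6,6] length 1
  Position 7 ('b'): window [6,7] length 2
  Position 8 ('a'): window [6,8] length 3
  Position 9 ('c'): window [6,9] length 4 -- new best
Longest substring with no repeats: "ebac" with length 4

4


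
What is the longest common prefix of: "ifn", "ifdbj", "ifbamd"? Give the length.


Words: ifn, ifdbj, ifbamd
  Position 0: all 'i' => match
  Position 1: all 'f' => match
  Position 2: ('n', 'd', 'b') => mismatch, stop
LCP = "if" (length 2)

2


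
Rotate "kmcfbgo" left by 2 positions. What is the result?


Input: "kmcfbgo", rotate left by 2
First 2 characters: "km"
Remaining characters: "cfbgo"
Concatenate remaining + first: "cfbgo" + "km" = "cfbgokm"

cfbgokm


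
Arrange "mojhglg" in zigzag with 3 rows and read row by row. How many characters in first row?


Zigzag "mojhglg" into 3 rows:
Placing characters:
  'm' => row 0
  'o' => row 1
  'j' => row 2
  'h' => row 1
  'g' => row 0
  'l' => row 1
  'g' => row 2
Rows:
  Row 0: "mg"
  Row 1: "ohl"
  Row 2: "jg"
First row length: 2

2


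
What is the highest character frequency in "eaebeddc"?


Input: eaebeddc
Character counts:
  'a': 1
  'b': 1
  'c': 1
  'd': 2
  'e': 3
Maximum frequency: 3

3


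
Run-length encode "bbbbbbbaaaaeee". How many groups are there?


Input: bbbbbbbaaaaeee
Scanning for consecutive runs:
  Group 1: 'b' x 7 (positions 0-6)
  Group 2: 'a' x 4 (positions 7-10)
  Group 3: 'e' x 3 (positions 11-13)
Total groups: 3

3


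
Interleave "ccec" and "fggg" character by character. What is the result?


Interleaving "ccec" and "fggg":
  Position 0: 'c' from first, 'f' from second => "cf"
  Position 1: 'c' from first, 'g' from second => "cg"
  Position 2: 'e' from first, 'g' from second => "eg"
  Position 3: 'c' from first, 'g' from second => "cg"
Result: cfcgegcg

cfcgegcg


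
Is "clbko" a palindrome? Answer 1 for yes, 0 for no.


Input: clbko
Reversed: okblc
  Compare pos 0 ('c') with pos 4 ('o'): MISMATCH
  Compare pos 1 ('l') with pos 3 ('k'): MISMATCH
Result: not a palindrome

0


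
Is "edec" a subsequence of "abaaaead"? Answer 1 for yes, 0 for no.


Check if "edec" is a subsequence of "abaaaead"
Greedy scan:
  Position 0 ('a'): no match needed
  Position 1 ('b'): no match needed
  Position 2 ('a'): no match needed
  Position 3 ('a'): no match needed
  Position 4 ('a'): no match needed
  Position 5 ('e'): matches sub[0] = 'e'
  Position 6 ('a'): no match needed
  Position 7 ('d'): matches sub[1] = 'd'
Only matched 2/4 characters => not a subsequence

0


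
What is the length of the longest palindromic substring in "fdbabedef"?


Input: "fdbabedef"
Checking substrings for palindromes:
  [2:5] "bab" (len 3) => palindrome
  [5:8] "ede" (len 3) => palindrome
Longest palindromic substring: "bab" with length 3

3


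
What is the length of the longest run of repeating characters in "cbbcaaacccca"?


Input: "cbbcaaacccca"
Scanning for longest run:
  Position 1 ('b'): new char, reset run to 1
  Position 2 ('b'): continues run of 'b', length=2
  Position 3 ('c'): new char, reset run to 1
  Position 4 ('a'): new char, reset run to 1
  Position 5 ('a'): continues run of 'a', length=2
  Position 6 ('a'): continues run of 'a', length=3
  Position 7 ('c'): new char, reset run to 1
  Position 8 ('c'): continues run of 'c', length=2
  Position 9 ('c'): continues run of 'c', length=3
  Position 10 ('c'): continues run of 'c', length=4
  Position 11 ('a'): new char, reset run to 1
Longest run: 'c' with length 4

4


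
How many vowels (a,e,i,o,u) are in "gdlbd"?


Input: gdlbd
Checking each character:
  'g' at position 0: consonant
  'd' at position 1: consonant
  'l' at position 2: consonant
  'b' at position 3: consonant
  'd' at position 4: consonant
Total vowels: 0

0


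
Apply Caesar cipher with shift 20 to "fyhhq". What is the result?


Caesar cipher: shift "fyhhq" by 20
  'f' (pos 5) + 20 = pos 25 = 'z'
  'y' (pos 24) + 20 = pos 18 = 's'
  'h' (pos 7) + 20 = pos 1 = 'b'
  'h' (pos 7) + 20 = pos 1 = 'b'
  'q' (pos 16) + 20 = pos 10 = 'k'
Result: zsbbk

zsbbk


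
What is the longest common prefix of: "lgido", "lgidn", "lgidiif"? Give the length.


Words: lgido, lgidn, lgidiif
  Position 0: all 'l' => match
  Position 1: all 'g' => match
  Position 2: all 'i' => match
  Position 3: all 'd' => match
  Position 4: ('o', 'n', 'i') => mismatch, stop
LCP = "lgid" (length 4)

4


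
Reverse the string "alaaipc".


Input: alaaipc
Reading characters right to left:
  Position 6: 'c'
  Position 5: 'p'
  Position 4: 'i'
  Position 3: 'a'
  Position 2: 'a'
  Position 1: 'l'
  Position 0: 'a'
Reversed: cpiaala

cpiaala


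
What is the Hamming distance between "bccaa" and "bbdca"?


Comparing "bccaa" and "bbdca" position by position:
  Position 0: 'b' vs 'b' => same
  Position 1: 'c' vs 'b' => differ
  Position 2: 'c' vs 'd' => differ
  Position 3: 'a' vs 'c' => differ
  Position 4: 'a' vs 'a' => same
Total differences (Hamming distance): 3

3


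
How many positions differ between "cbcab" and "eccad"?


Comparing "cbcab" and "eccad" position by position:
  Position 0: 'c' vs 'e' => DIFFER
  Position 1: 'b' vs 'c' => DIFFER
  Position 2: 'c' vs 'c' => same
  Position 3: 'a' vs 'a' => same
  Position 4: 'b' vs 'd' => DIFFER
Positions that differ: 3

3


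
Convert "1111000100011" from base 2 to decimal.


Input: "1111000100011" in base 2
Positional expansion:
  Digit '1' (value 1) x 2^12 = 4096
  Digit '1' (value 1) x 2^11 = 2048
  Digit '1' (value 1) x 2^10 = 1024
  Digit '1' (value 1) x 2^9 = 512
  Digit '0' (value 0) x 2^8 = 0
  Digit '0' (value 0) x 2^7 = 0
  Digit '0' (value 0) x 2^6 = 0
  Digit '1' (value 1) x 2^5 = 32
  Digit '0' (value 0) x 2^4 = 0
  Digit '0' (value 0) x 2^3 = 0
  Digit '0' (value 0) x 2^2 = 0
  Digit '1' (value 1) x 2^1 = 2
  Digit '1' (value 1) x 2^0 = 1
Sum = 7715

7715


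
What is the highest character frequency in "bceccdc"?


Input: bceccdc
Character counts:
  'b': 1
  'c': 4
  'd': 1
  'e': 1
Maximum frequency: 4

4


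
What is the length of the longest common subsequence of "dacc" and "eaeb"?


LCS of "dacc" and "eaeb"
DP table:
           e    a    e    b
      0    0    0    0    0
  d   0    0    0    0    0
  a   0    0    1    1    1
  c   0    0    1    1    1
  c   0    0    1    1    1
LCS length = dp[4][4] = 1

1


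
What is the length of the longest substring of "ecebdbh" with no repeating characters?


Input: "ecebdbh"
Sliding window (track last position of each char):
  Position 0 ('e'): window [0,0] length 1 -- new best
  Position 1 ('c'): window [0,1] length 2 -- new best
  Position 2 ('e'): repeat (last at 0), move window start to 1
  Position 2 ('e'): window [1,2] length 2
  Position 3 ('b'): window [1,3] length 3 -- new best
  Position 4 ('d'): window [1,4] length 4 -- new best
  Position 5 ('b'): repeat (last at 3), move window start to 4
  Position 5 ('b'): window [4,5] length 2
  Position 6 ('h'): window [4,6] length 3
Longest substring with no repeats: "cebd" with length 4

4


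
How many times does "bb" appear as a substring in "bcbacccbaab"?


Searching for "bb" in "bcbacccbaab"
Scanning each position:
  Position 0: "bc" => no
  Position 1: "cb" => no
  Position 2: "ba" => no
  Position 3: "ac" => no
  Position 4: "cc" => no
  Position 5: "cc" => no
  Position 6: "cb" => no
  Position 7: "ba" => no
  Position 8: "aa" => no
  Position 9: "ab" => no
Total occurrences: 0

0


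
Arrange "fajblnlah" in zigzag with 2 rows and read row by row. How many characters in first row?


Zigzag "fajblnlah" into 2 rows:
Placing characters:
  'f' => row 0
  'a' => row 1
  'j' => row 0
  'b' => row 1
  'l' => row 0
  'n' => row 1
  'l' => row 0
  'a' => row 1
  'h' => row 0
Rows:
  Row 0: "fjllh"
  Row 1: "abna"
First row length: 5

5


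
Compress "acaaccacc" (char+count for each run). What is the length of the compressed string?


Input: acaaccacc
Runs:
  'a' x 1 => "a1"
  'c' x 1 => "c1"
  'a' x 2 => "a2"
  'c' x 2 => "c2"
  'a' x 1 => "a1"
  'c' x 2 => "c2"
Compressed: "a1c1a2c2a1c2"
Compressed length: 12

12


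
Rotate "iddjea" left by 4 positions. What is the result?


Input: "iddjea", rotate left by 4
First 4 characters: "iddj"
Remaining characters: "ea"
Concatenate remaining + first: "ea" + "iddj" = "eaiddj"

eaiddj


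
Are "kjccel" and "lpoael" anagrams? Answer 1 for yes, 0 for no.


Strings: "kjccel", "lpoael"
Sorted first:  ccejkl
Sorted second: aellop
Differ at position 0: 'c' vs 'a' => not anagrams

0


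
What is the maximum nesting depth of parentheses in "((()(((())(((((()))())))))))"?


Input: "((()(((())(((((()))())))))))"
Tracking depth:
  Position 0 '(': depth becomes 1
  Position 1 '(': depth becomes 2
  Position 2 '(': depth becomes 3
  Position 3 ')': depth becomes 2
  Position 4 '(': depth becomes 3
  Position 5 '(': depth becomes 4
  Position 6 '(': depth becomes 5
  Position 7 '(': depth becomes 6
  Position 8 ')': depth becomes 5
  Position 9 ')': depth becomes 4
  Position 10 '(': depth becomes 5
  Position 11 '(': depth becomes 6
  Position 12 '(': depth becomes 7
  Position 13 '(': depth becomes 8
  Position 14 '(': depth becomes 9
  Position 15 '(': depth becomes 10
  Position 16 ')': depth becomes 9
  Position 17 ')': depth becomes 8
  Position 18 ')': depth becomes 7
  Position 19 '(': depth becomes 8
  Position 20 ')': depth becomes 7
  Position 21 ')': depth becomes 6
  Position 22 ')': depth becomes 5
  Position 23 ')': depth becomes 4
  Position 24 ')': depth becomes 3
  Position 25 ')': depth becomes 2
  Position 26 ')': depth becomes 1
  Position 27 ')': depth becomes 0
Maximum depth reached: 10

10
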